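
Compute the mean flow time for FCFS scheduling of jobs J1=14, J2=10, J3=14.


Completion times:
  J1: completes at 14
  J2: completes at 24
  J3: completes at 38
Sum = 76
Average = 76/3
= 25.33


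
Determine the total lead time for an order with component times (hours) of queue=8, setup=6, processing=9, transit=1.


Lead time = queue + setup + processing + transit
= 8 + 6 + 9 + 1
= 24 hours


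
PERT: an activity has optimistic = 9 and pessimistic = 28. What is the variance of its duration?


σ² = ((p - o) / 6)² = (p - o)² / 36
= (28 - 9)² / 36
= 19² / 36
= 361 / 36
= 10.0278


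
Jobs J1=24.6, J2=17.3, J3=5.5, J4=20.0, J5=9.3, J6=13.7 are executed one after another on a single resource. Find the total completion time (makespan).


Sequential makespan: sum all processing times
= 24.6 + 17.3 + 5.5 + 20.0 + 9.3 + 13.7
= 90.4 time units


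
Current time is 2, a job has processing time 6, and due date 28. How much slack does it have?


Slack = due - current_time - processing
= 28 - 2 - 6
= 20


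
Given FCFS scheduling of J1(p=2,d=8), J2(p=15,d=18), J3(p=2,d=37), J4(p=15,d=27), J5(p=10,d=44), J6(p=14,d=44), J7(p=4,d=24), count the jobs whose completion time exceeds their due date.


Completion vs due date:
  J1: C=2, d=8 → on time
  J2: C=17, d=18 → on time
  J3: C=19, d=37 → on time
  J4: C=34, d=27 → TARDY
  J5: C=44, d=44 → on time
  J6: C=58, d=44 → TARDY
  J7: C=62, d=24 → TARDY
Tardy jobs: J4, J6, J7
Count = 3


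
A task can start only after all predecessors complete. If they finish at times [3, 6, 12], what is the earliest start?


ES = max of all predecessor completion times
Predecessors: [3, 6, 12]
ES = max(3, 6, 12)
= 12


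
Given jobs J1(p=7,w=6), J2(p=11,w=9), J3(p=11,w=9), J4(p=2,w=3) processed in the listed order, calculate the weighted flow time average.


Completion times:
  J1: C=7, w×C=6×7=42
  J2: C=18, w×C=9×18=162
  J3: C=29, w×C=9×29=261
  J4: C=31, w×C=3×31=93
Sum w×C = 558
Sum w = 27
Weighted avg = 558/27
= 20.67


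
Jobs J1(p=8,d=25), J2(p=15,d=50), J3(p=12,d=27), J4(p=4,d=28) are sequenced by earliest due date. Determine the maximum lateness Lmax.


EDD order: J1 → J3 → J4 → J2
Completion and lateness:
  J1: C=8, d=25, L=8-25=-17
  J3: C=20, d=27, L=20-27=-7
  J4: C=24, d=28, L=24-28=-4
  J2: C=39, d=50, L=39-50=-11
Lmax = max(-17, -7, -4, -11)
= -4


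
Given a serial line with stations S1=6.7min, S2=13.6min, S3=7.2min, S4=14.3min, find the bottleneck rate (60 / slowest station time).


Bottleneck = longest station time
Station times: [6.7, 13.6, 7.2, 14.3]
Max = 14.3 min
Rate = 60 / 14.3
= 4.20 units/hour (bottleneck: 14.3min)


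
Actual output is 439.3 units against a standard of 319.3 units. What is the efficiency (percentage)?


Efficiency = (actual / standard) × 100
= (439.3 / 319.3) × 100
= 137.6%


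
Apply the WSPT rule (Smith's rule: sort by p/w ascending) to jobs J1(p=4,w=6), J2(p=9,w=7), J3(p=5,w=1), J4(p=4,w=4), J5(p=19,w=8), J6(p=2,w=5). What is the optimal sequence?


WSPT (Smith's rule): sort by p/w ascending
  J6: p/w = 2/5 = 0.400
  J1: p/w = 4/6 = 0.667
  J4: p/w = 4/4 = 1.000
  J2: p/w = 9/7 = 1.286
  J5: p/w = 19/8 = 2.375
  J3: p/w = 5/1 = 5.000
Order: J6 → J1 → J4 → J2 → J5 → J3


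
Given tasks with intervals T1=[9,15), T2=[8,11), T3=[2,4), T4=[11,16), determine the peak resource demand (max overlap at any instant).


Check each time point for overlaps:
  t=9: 2 tasks active (T1, T2)
Max concurrent = 2


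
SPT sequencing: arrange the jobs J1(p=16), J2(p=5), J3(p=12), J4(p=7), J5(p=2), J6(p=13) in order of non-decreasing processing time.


SPT: sort by shortest processing time
  J5: p=2
  J2: p=5
  J4: p=7
  J3: p=12
  J6: p=13
  J1: p=16
Order: J5 → J2 → J4 → J3 → J6 → J1


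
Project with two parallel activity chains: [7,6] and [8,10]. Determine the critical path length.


Path A: 7 + 6 = 13
Path B: 8 + 10 = 18
Critical path = longest = max(13, 18)
= 18 (Path B)


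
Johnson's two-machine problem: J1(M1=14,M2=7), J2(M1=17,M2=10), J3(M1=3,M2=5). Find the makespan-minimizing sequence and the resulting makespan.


Johnson's rule:
Group 1 (M1≤M2, sort by M1): ['J3']
Group 2 (M1>M2, sort desc M2): ['J2', 'J1']
Sequence: J3 → J2 → J1
Makespan calculation:
  J3: M1 done=3, M2 done=8
  J2: M1 done=20, M2 done=30
  J1: M1 done=34, M2 done=41
= Sequence: J3 → J2 → J1, Makespan: 41


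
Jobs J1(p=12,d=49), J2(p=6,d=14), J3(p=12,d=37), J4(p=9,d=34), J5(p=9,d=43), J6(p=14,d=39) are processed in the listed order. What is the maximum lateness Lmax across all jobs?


Lateness per job (L = C - d):
  J1: C=12, d=49, L=-37
  J2: C=18, d=14, L=4
  J3: C=30, d=37, L=-7
  J4: C=39, d=34, L=5
  J5: C=48, d=43, L=5
  J6: C=62, d=39, L=23
Lmax = max(-37, 4, -7, 5, 5, 23)
= 23


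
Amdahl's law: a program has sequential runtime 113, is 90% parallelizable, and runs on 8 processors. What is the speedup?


Amdahl's law: T_p = T × ((1-p) + p/N)
= 113 × ((1-0.9) + 0.9/8)
= 113 × (0.10 + 0.1125)
= 113 × 0.2125
= 24.01
Speedup = 113/24.01
= 4.71×


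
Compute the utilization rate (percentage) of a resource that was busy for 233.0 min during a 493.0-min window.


Utilization = busy / total × 100
= 233.0 / 493.0 × 100
= 47.3%


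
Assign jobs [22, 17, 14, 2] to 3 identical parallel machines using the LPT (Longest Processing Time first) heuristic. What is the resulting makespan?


Jobs (LPT sorted): [22, 17, 14, 2]
Machines: 3
  J=22 → Machine 1 (load: 0+22=22)
  J=17 → Machine 2 (load: 0+17=17)
  J=14 → Machine 3 (load: 0+14=14)
  J=2 → Machine 3 (load: 14+2=16)
Machine loads: [22, 17, 16]
Makespan = max = 22 time units


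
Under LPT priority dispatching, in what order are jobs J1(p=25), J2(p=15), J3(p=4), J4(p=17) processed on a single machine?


LPT: sort by longest processing time first
  J1: p=25
  J4: p=17
  J2: p=15
  J3: p=4
Order: J1 → J4 → J2 → J3


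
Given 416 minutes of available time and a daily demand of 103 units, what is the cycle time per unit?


Cycle time = available time / demand
= 416 / 103
= 4.04 min/unit


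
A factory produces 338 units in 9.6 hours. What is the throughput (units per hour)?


Throughput = units / time
= 338 / 9.6
= 35.2 units/hour


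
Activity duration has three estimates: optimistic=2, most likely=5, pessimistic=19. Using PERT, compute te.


te = (o + 4m + p) / 6
= (2 + 4×5 + 19) / 6
= (2 + 20 + 19) / 6
= 41 / 6
= 6.83


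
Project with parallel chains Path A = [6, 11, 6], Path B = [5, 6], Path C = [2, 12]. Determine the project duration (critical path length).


Path A: 6 + 11 + 6 = 23
Path B: 5 + 6 = 11
Path C: 2 + 12 = 14
Critical path = longest = max(23, 11, 14)
= 23 (Path A)


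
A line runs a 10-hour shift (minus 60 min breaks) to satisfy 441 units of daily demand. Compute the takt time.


Available = 10×60 - 60 = 540 min
Takt time = 540 / 441
= 1.22 min/unit


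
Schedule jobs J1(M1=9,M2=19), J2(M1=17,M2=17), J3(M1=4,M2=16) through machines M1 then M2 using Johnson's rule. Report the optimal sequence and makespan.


Johnson's rule:
Group 1 (M1≤M2, sort by M1): ['J3', 'J1', 'J2']
Group 2 (M1>M2, sort desc M2): []
Sequence: J3 → J1 → J2
Makespan calculation:
  J3: M1 done=4, M2 done=20
  J1: M1 done=13, M2 done=39
  J2: M1 done=30, M2 done=56
= Sequence: J3 → J1 → J2, Makespan: 56


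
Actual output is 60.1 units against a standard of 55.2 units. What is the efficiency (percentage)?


Efficiency = (actual / standard) × 100
= (60.1 / 55.2) × 100
= 108.9%


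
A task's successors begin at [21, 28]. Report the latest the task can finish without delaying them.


LF = min of all successor start times
Successors start at: [21, 28]
LF = min(21, 28)
= 21


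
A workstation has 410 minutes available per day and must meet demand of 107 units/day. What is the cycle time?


Cycle time = available time / demand
= 410 / 107
= 3.83 min/unit


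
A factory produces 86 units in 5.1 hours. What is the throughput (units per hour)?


Throughput = units / time
= 86 / 5.1
= 16.9 units/hour


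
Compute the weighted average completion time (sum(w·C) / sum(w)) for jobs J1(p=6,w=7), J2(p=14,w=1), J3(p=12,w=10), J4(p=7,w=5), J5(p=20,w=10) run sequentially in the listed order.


Completion times:
  J1: C=6, w×C=7×6=42
  J2: C=20, w×C=1×20=20
  J3: C=32, w×C=10×32=320
  J4: C=39, w×C=5×39=195
  J5: C=59, w×C=10×59=590
Sum w×C = 1167
Sum w = 33
Weighted avg = 1167/33
= 35.36


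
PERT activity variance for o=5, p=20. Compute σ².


σ² = ((p - o) / 6)² = (p - o)² / 36
= (20 - 5)² / 36
= 15² / 36
= 225 / 36
= 6.2500


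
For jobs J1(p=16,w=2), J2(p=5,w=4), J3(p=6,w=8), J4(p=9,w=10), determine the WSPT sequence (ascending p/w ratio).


WSPT (Smith's rule): sort by p/w ascending
  J3: p/w = 6/8 = 0.750
  J4: p/w = 9/10 = 0.900
  J2: p/w = 5/4 = 1.250
  J1: p/w = 16/2 = 8.000
Order: J3 → J4 → J2 → J1


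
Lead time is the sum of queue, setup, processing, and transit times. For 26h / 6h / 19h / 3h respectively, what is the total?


Lead time = queue + setup + processing + transit
= 26 + 6 + 19 + 3
= 54 hours


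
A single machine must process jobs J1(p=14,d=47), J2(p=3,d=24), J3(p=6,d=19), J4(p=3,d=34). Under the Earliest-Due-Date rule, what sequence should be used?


EDD: sort by earliest due date
  J3: d=19, p=6
  J2: d=24, p=3
  J4: d=34, p=3
  J1: d=47, p=14
Order: J3 → J2 → J4 → J1


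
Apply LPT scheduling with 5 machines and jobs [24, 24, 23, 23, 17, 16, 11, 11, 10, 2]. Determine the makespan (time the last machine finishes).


Jobs (LPT sorted): [24, 24, 23, 23, 17, 16, 11, 11, 10, 2]
Machines: 5
  J=24 → Machine 1 (load: 0+24=24)
  J=24 → Machine 2 (load: 0+24=24)
  J=23 → Machine 3 (load: 0+23=23)
  J=23 → Machine 4 (load: 0+23=23)
  J=17 → Machine 5 (load: 0+17=17)
  J=16 → Machine 5 (load: 17+16=33)
  J=11 → Machine 3 (load: 23+11=34)
  J=11 → Machine 4 (load: 23+11=34)
  J=10 → Machine 1 (load: 24+10=34)
  J=2 → Machine 2 (load: 24+2=26)
Machine loads: [34, 26, 34, 34, 33]
Makespan = max = 34 time units


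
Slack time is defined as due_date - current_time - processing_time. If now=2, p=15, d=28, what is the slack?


Slack = due - current_time - processing
= 28 - 2 - 15
= 11


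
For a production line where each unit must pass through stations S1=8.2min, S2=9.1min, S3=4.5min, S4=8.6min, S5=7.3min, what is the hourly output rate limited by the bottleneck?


Bottleneck = longest station time
Station times: [8.2, 9.1, 4.5, 8.6, 7.3]
Max = 9.1 min
Rate = 60 / 9.1
= 6.59 units/hour (bottleneck: 9.1min)


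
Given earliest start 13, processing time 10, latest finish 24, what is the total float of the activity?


EF = ES + duration = 13 + 10 = 23
LS = LF - duration = 24 - 10 = 14
Total Float = LF - EF = 24 - 23
(or LS - ES = 14 - 13)
= 1


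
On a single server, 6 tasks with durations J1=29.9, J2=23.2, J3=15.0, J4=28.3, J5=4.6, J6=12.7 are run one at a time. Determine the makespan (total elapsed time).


Sequential makespan: sum all processing times
= 29.9 + 23.2 + 15.0 + 28.3 + 4.6 + 12.7
= 113.7 time units


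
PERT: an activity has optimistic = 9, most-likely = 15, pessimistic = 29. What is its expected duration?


te = (o + 4m + p) / 6
= (9 + 4×15 + 29) / 6
= (9 + 60 + 29) / 6
= 98 / 6
= 16.33


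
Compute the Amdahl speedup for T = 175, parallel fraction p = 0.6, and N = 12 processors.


Amdahl's law: T_p = T × ((1-p) + p/N)
= 175 × ((1-0.6) + 0.6/12)
= 175 × (0.40 + 0.0500)
= 175 × 0.4500
= 78.75
Speedup = 175/78.75
= 2.22×


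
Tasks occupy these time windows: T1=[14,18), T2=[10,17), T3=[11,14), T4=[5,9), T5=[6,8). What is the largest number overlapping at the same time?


Check each time point for overlaps:
  t=6: 2 tasks active (T4, T5)
Max concurrent = 2


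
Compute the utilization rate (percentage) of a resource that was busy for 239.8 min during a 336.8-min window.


Utilization = busy / total × 100
= 239.8 / 336.8 × 100
= 71.2%


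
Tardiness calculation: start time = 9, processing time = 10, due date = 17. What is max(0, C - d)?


Completion = start + processing = 9 + 10 = 19
Tardiness = max(0, C - d) = max(0, 19 - 17)
= max(0, 2)
= 2


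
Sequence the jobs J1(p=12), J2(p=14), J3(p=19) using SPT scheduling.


SPT: sort by shortest processing time
  J1: p=12
  J2: p=14
  J3: p=19
Order: J1 → J2 → J3


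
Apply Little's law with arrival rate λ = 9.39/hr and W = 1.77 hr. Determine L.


Little's law: L = λ × W
= 9.39 × 1.77
= 16.62


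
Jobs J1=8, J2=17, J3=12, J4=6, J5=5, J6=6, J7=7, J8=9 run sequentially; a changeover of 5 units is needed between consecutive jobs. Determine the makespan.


Makespan = Σ processing + (n-1) × setup
= (8 + 17 + 12 + 6 + 5 + 6 + 7 + 9) + (8-1)×5
= 70 + 35
= 105 time units


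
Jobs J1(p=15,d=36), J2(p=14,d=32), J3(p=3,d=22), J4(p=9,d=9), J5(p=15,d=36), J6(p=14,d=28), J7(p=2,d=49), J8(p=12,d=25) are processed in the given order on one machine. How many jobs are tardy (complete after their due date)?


Completion vs due date:
  J1: C=15, d=36 → on time
  J2: C=29, d=32 → on time
  J3: C=32, d=22 → TARDY
  J4: C=41, d=9 → TARDY
  J5: C=56, d=36 → TARDY
  J6: C=70, d=28 → TARDY
  J7: C=72, d=49 → TARDY
  J8: C=84, d=25 → TARDY
Tardy jobs: J3, J4, J5, J6, J7, J8
Count = 6


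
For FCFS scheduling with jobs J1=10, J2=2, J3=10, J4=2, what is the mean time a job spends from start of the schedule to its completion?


Completion times:
  J1: completes at 10
  J2: completes at 12
  J3: completes at 22
  J4: completes at 24
Sum = 68
Average = 68/4
= 17.00


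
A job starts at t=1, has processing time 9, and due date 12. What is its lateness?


Completion = 1 + 9 = 10
Lateness = C - d = 10 - 12
= -2


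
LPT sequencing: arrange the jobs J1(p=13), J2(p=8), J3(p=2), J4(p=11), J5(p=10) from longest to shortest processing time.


LPT: sort by longest processing time first
  J1: p=13
  J4: p=11
  J5: p=10
  J2: p=8
  J3: p=2
Order: J1 → J4 → J5 → J2 → J3


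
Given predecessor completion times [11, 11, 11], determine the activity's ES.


ES = max of all predecessor completion times
Predecessors: [11, 11, 11]
ES = max(11, 11, 11)
= 11


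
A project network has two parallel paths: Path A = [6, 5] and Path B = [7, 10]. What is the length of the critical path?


Path A: 6 + 5 = 11
Path B: 7 + 10 = 17
Critical path = longest = max(11, 17)
= 17 (Path B)


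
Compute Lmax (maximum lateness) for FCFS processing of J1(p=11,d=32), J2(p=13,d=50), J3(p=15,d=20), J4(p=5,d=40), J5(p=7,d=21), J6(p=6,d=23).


Lateness per job (L = C - d):
  J1: C=11, d=32, L=-21
  J2: C=24, d=50, L=-26
  J3: C=39, d=20, L=19
  J4: C=44, d=40, L=4
  J5: C=51, d=21, L=30
  J6: C=57, d=23, L=34
Lmax = max(-21, -26, 19, 4, 30, 34)
= 34


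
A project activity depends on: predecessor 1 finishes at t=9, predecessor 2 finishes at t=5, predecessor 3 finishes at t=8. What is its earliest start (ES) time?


ES = max of all predecessor completion times
Predecessors: [9, 5, 8]
ES = max(9, 5, 8)
= 9


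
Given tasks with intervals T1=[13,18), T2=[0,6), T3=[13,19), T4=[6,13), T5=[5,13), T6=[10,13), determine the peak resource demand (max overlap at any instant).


Check each time point for overlaps:
  t=10: 3 tasks active (T4, T5, T6)
Max concurrent = 3


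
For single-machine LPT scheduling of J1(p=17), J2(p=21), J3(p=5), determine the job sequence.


LPT: sort by longest processing time first
  J2: p=21
  J1: p=17
  J3: p=5
Order: J2 → J1 → J3


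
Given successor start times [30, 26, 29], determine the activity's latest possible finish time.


LF = min of all successor start times
Successors start at: [30, 26, 29]
LF = min(30, 26, 29)
= 26


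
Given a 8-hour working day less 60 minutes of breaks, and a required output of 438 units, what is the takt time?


Available = 8×60 - 60 = 420 min
Takt time = 420 / 438
= 0.96 min/unit


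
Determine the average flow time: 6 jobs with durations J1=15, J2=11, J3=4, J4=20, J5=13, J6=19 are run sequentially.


Completion times:
  J1: completes at 15
  J2: completes at 26
  J3: completes at 30
  J4: completes at 50
  J5: completes at 63
  J6: completes at 82
Sum = 266
Average = 266/6
= 44.33


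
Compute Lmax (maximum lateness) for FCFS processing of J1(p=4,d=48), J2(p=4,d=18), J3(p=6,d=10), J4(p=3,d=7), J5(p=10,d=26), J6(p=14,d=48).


Lateness per job (L = C - d):
  J1: C=4, d=48, L=-44
  J2: C=8, d=18, L=-10
  J3: C=14, d=10, L=4
  J4: C=17, d=7, L=10
  J5: C=27, d=26, L=1
  J6: C=41, d=48, L=-7
Lmax = max(-44, -10, 4, 10, 1, -7)
= 10


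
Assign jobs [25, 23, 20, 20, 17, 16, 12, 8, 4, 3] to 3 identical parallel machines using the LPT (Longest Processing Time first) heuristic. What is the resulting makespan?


Jobs (LPT sorted): [25, 23, 20, 20, 17, 16, 12, 8, 4, 3]
Machines: 3
  J=25 → Machine 1 (load: 0+25=25)
  J=23 → Machine 2 (load: 0+23=23)
  J=20 → Machine 3 (load: 0+20=20)
  J=20 → Machine 3 (load: 20+20=40)
  J=17 → Machine 2 (load: 23+17=40)
  J=16 → Machine 1 (load: 25+16=41)
  J=12 → Machine 2 (load: 40+12=52)
  J=8 → Machine 3 (load: 40+8=48)
  J=4 → Machine 1 (load: 41+4=45)
  J=3 → Machine 1 (load: 45+3=48)
Machine loads: [48, 52, 48]
Makespan = max = 52 time units


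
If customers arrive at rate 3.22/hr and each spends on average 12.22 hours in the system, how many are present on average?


Little's law: L = λ × W
= 3.22 × 12.22
= 39.35


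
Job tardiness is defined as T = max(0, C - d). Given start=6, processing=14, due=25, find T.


Completion = start + processing = 6 + 14 = 20
Tardiness = max(0, C - d) = max(0, 20 - 25)
= max(0, -5)
= 0


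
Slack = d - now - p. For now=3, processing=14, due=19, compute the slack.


Slack = due - current_time - processing
= 19 - 3 - 14
= 2


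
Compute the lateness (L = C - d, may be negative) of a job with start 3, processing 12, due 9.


Completion = 3 + 12 = 15
Lateness = C - d = 15 - 9
= 6


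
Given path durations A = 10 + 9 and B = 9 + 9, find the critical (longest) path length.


Path A: 10 + 9 = 19
Path B: 9 + 9 = 18
Critical path = longest = max(19, 18)
= 19 (Path A)


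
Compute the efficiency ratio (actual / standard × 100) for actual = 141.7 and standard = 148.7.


Efficiency = (actual / standard) × 100
= (141.7 / 148.7) × 100
= 95.3%


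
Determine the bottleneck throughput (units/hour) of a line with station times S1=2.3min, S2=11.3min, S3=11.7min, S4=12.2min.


Bottleneck = longest station time
Station times: [2.3, 11.3, 11.7, 12.2]
Max = 12.2 min
Rate = 60 / 12.2
= 4.92 units/hour (bottleneck: 12.2min)


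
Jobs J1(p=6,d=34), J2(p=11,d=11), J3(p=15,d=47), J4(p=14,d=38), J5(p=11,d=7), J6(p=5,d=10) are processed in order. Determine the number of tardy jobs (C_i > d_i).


Completion vs due date:
  J1: C=6, d=34 → on time
  J2: C=17, d=11 → TARDY
  J3: C=32, d=47 → on time
  J4: C=46, d=38 → TARDY
  J5: C=57, d=7 → TARDY
  J6: C=62, d=10 → TARDY
Tardy jobs: J2, J4, J5, J6
Count = 4


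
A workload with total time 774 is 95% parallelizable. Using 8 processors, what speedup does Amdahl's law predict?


Amdahl's law: T_p = T × ((1-p) + p/N)
= 774 × ((1-0.95) + 0.95/8)
= 774 × (0.05 + 0.1187)
= 774 × 0.1688
= 130.61
Speedup = 774/130.61
= 5.93×


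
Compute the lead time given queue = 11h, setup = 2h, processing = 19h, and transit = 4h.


Lead time = queue + setup + processing + transit
= 11 + 2 + 19 + 4
= 36 hours


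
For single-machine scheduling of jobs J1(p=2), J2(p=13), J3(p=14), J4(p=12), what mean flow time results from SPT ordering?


SPT order: J1 → J4 → J2 → J3
Completion times:
  J1: C=2
  J4: C=14
  J2: C=27
  J3: C=41
Sum = 84, n = 4
Mean flow = 84/4
= 21.00


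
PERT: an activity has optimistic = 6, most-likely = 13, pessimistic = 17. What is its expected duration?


te = (o + 4m + p) / 6
= (6 + 4×13 + 17) / 6
= (6 + 52 + 17) / 6
= 75 / 6
= 12.50


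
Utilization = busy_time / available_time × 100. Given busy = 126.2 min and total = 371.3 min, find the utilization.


Utilization = busy / total × 100
= 126.2 / 371.3 × 100
= 34.0%


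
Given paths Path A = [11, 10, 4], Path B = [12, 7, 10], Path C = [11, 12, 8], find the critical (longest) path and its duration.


Path A: 11 + 10 + 4 = 25
Path B: 12 + 7 + 10 = 29
Path C: 11 + 12 + 8 = 31
Critical path = longest = max(25, 29, 31)
= 31 (Path C)


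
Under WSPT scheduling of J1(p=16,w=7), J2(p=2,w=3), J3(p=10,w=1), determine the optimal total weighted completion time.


WSPT order (by p/w): J2 → J1 → J3
  J2: C=2, w·C=3×2=6
  J1: C=18, w·C=7×18=126
  J3: C=28, w·C=1×28=28
Σ w·C = 160
= 160


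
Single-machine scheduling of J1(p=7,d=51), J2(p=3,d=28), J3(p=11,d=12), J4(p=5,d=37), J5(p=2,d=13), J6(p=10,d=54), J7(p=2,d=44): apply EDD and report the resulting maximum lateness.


EDD order: J3 → J5 → J2 → J4 → J7 → J1 → J6
Completion and lateness:
  J3: C=11, d=12, L=11-12=-1
  J5: C=13, d=13, L=13-13=0
  J2: C=16, d=28, L=16-28=-12
  J4: C=21, d=37, L=21-37=-16
  J7: C=23, d=44, L=23-44=-21
  J1: C=30, d=51, L=30-51=-21
  J6: C=40, d=54, L=40-54=-14
Lmax = max(-1, 0, -12, -16, -21, -21, -14)
= 0


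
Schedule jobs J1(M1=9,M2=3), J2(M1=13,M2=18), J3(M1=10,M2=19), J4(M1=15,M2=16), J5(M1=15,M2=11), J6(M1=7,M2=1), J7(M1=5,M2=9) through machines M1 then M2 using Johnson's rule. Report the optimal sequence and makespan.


Johnson's rule:
Group 1 (M1≤M2, sort by M1): ['J7', 'J3', 'J2', 'J4']
Group 2 (M1>M2, sort desc M2): ['J5', 'J1', 'J6']
Sequence: J7 → J3 → J2 → J4 → J5 → J1 → J6
Makespan calculation:
  J7: M1 done=5, M2 done=14
  J3: M1 done=15, M2 done=34
  J2: M1 done=28, M2 done=52
  J4: M1 done=43, M2 done=68
  J5: M1 done=58, M2 done=79
  J1: M1 done=67, M2 done=82
  J6: M1 done=74, M2 done=83
= Sequence: J7 → J3 → J2 → J4 → J5 → J1 → J6, Makespan: 83


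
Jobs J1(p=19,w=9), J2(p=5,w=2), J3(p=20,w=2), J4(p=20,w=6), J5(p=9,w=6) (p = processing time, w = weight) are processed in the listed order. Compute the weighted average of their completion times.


Completion times:
  J1: C=19, w×C=9×19=171
  J2: C=24, w×C=2×24=48
  J3: C=44, w×C=2×44=88
  J4: C=64, w×C=6×64=384
  J5: C=73, w×C=6×73=438
Sum w×C = 1129
Sum w = 25
Weighted avg = 1129/25
= 45.16


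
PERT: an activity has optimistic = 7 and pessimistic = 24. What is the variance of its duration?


σ² = ((p - o) / 6)² = (p - o)² / 36
= (24 - 7)² / 36
= 17² / 36
= 289 / 36
= 8.0278


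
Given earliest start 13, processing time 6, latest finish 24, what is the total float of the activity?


EF = ES + duration = 13 + 6 = 19
LS = LF - duration = 24 - 6 = 18
Total Float = LF - EF = 24 - 19
(or LS - ES = 18 - 13)
= 5


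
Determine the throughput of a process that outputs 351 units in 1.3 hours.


Throughput = units / time
= 351 / 1.3
= 270.0 units/hour


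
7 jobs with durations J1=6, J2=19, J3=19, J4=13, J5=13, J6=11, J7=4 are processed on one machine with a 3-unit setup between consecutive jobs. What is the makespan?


Makespan = Σ processing + (n-1) × setup
= (6 + 19 + 19 + 13 + 13 + 11 + 4) + (7-1)×3
= 85 + 18
= 103 time units


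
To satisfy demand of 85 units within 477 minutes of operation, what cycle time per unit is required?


Cycle time = available time / demand
= 477 / 85
= 5.61 min/unit


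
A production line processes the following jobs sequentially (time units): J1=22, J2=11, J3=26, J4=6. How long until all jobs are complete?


Sequential makespan: sum all processing times
= 22 + 11 + 26 + 6
= 65 time units


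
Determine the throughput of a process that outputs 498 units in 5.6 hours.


Throughput = units / time
= 498 / 5.6
= 88.9 units/hour


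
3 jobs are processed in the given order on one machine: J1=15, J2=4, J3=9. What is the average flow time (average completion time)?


Completion times:
  J1: completes at 15
  J2: completes at 19
  J3: completes at 28
Sum = 62
Average = 62/3
= 20.67


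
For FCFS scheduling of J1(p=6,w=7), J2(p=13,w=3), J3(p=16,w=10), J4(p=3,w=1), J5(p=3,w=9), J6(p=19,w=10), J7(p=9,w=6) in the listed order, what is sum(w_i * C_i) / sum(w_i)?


Completion times:
  J1: C=6, w×C=7×6=42
  J2: C=19, w×C=3×19=57
  J3: C=35, w×C=10×35=350
  J4: C=38, w×C=1×38=38
  J5: C=41, w×C=9×41=369
  J6: C=60, w×C=10×60=600
  J7: C=69, w×C=6×69=414
Sum w×C = 1870
Sum w = 46
Weighted avg = 1870/46
= 40.65


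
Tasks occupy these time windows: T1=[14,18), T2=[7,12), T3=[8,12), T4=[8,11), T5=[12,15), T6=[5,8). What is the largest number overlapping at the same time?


Check each time point for overlaps:
  t=8: 3 tasks active (T2, T3, T4)
Max concurrent = 3


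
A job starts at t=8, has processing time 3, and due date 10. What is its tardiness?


Completion = start + processing = 8 + 3 = 11
Tardiness = max(0, C - d) = max(0, 11 - 10)
= max(0, 1)
= 1


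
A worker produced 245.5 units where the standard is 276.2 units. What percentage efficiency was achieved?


Efficiency = (actual / standard) × 100
= (245.5 / 276.2) × 100
= 88.9%


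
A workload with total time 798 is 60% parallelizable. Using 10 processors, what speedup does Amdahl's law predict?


Amdahl's law: T_p = T × ((1-p) + p/N)
= 798 × ((1-0.6) + 0.6/10)
= 798 × (0.40 + 0.0600)
= 798 × 0.4600
= 367.08
Speedup = 798/367.08
= 2.17×


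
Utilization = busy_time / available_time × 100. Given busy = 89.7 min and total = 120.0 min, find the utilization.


Utilization = busy / total × 100
= 89.7 / 120.0 × 100
= 74.8%


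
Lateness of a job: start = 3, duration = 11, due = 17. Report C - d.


Completion = 3 + 11 = 14
Lateness = C - d = 14 - 17
= -3


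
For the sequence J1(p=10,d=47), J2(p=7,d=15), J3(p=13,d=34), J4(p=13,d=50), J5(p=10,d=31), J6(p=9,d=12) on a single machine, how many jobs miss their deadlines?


Completion vs due date:
  J1: C=10, d=47 → on time
  J2: C=17, d=15 → TARDY
  J3: C=30, d=34 → on time
  J4: C=43, d=50 → on time
  J5: C=53, d=31 → TARDY
  J6: C=62, d=12 → TARDY
Tardy jobs: J2, J5, J6
Count = 3


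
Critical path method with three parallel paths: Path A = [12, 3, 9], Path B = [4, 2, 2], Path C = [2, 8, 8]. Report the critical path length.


Path A: 12 + 3 + 9 = 24
Path B: 4 + 2 + 2 = 8
Path C: 2 + 8 + 8 = 18
Critical path = longest = max(24, 8, 18)
= 24 (Path A)


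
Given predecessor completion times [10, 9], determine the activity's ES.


ES = max of all predecessor completion times
Predecessors: [10, 9]
ES = max(10, 9)
= 10


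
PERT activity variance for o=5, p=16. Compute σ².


σ² = ((p - o) / 6)² = (p - o)² / 36
= (16 - 5)² / 36
= 11² / 36
= 121 / 36
= 3.3611


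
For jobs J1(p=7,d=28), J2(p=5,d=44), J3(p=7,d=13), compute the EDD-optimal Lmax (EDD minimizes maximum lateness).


EDD order: J3 → J1 → J2
Completion and lateness:
  J3: C=7, d=13, L=7-13=-6
  J1: C=14, d=28, L=14-28=-14
  J2: C=19, d=44, L=19-44=-25
Lmax = max(-6, -14, -25)
= -6


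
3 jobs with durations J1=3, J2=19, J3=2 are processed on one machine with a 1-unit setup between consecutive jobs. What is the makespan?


Makespan = Σ processing + (n-1) × setup
= (3 + 19 + 2) + (3-1)×1
= 24 + 2
= 26 time units


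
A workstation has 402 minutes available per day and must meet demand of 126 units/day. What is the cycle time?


Cycle time = available time / demand
= 402 / 126
= 3.19 min/unit


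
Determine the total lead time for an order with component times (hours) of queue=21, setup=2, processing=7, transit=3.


Lead time = queue + setup + processing + transit
= 21 + 2 + 7 + 3
= 33 hours


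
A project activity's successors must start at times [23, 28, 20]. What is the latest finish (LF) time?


LF = min of all successor start times
Successors start at: [23, 28, 20]
LF = min(23, 28, 20)
= 20


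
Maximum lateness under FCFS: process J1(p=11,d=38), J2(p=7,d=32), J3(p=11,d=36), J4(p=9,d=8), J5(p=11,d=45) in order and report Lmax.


Lateness per job (L = C - d):
  J1: C=11, d=38, L=-27
  J2: C=18, d=32, L=-14
  J3: C=29, d=36, L=-7
  J4: C=38, d=8, L=30
  J5: C=49, d=45, L=4
Lmax = max(-27, -14, -7, 30, 4)
= 30


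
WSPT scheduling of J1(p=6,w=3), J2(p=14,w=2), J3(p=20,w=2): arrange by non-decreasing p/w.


WSPT (Smith's rule): sort by p/w ascending
  J1: p/w = 6/3 = 2.000
  J2: p/w = 14/2 = 7.000
  J3: p/w = 20/2 = 10.000
Order: J1 → J2 → J3


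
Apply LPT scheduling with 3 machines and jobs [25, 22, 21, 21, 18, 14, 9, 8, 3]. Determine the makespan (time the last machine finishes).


Jobs (LPT sorted): [25, 22, 21, 21, 18, 14, 9, 8, 3]
Machines: 3
  J=25 → Machine 1 (load: 0+25=25)
  J=22 → Machine 2 (load: 0+22=22)
  J=21 → Machine 3 (load: 0+21=21)
  J=21 → Machine 3 (load: 21+21=42)
  J=18 → Machine 2 (load: 22+18=40)
  J=14 → Machine 1 (load: 25+14=39)
  J=9 → Machine 1 (load: 39+9=48)
  J=8 → Machine 2 (load: 40+8=48)
  J=3 → Machine 3 (load: 42+3=45)
Machine loads: [48, 48, 45]
Makespan = max = 48 time units


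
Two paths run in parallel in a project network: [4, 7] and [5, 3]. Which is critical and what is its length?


Path A: 4 + 7 = 11
Path B: 5 + 3 = 8
Critical path = longest = max(11, 8)
= 11 (Path A)


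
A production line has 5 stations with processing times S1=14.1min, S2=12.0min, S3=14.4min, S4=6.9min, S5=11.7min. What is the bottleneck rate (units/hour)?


Bottleneck = longest station time
Station times: [14.1, 12.0, 14.4, 6.9, 11.7]
Max = 14.4 min
Rate = 60 / 14.4
= 4.17 units/hour (bottleneck: 14.4min)


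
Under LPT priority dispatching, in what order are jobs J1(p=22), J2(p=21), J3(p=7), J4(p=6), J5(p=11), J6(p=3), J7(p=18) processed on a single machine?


LPT: sort by longest processing time first
  J1: p=22
  J2: p=21
  J7: p=18
  J5: p=11
  J3: p=7
  J4: p=6
  J6: p=3
Order: J1 → J2 → J7 → J5 → J3 → J4 → J6


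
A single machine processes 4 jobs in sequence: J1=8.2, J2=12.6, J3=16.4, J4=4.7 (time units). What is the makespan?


Sequential makespan: sum all processing times
= 8.2 + 12.6 + 16.4 + 4.7
= 41.9 time units


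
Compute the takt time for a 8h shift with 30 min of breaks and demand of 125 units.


Available = 8×60 - 30 = 450 min
Takt time = 450 / 125
= 3.60 min/unit


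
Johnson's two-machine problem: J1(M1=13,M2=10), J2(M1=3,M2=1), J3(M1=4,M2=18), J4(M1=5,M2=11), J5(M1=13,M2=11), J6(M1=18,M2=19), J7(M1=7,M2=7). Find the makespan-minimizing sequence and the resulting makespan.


Johnson's rule:
Group 1 (M1≤M2, sort by M1): ['J3', 'J4', 'J7', 'J6']
Group 2 (M1>M2, sort desc M2): ['J5', 'J1', 'J2']
Sequence: J3 → J4 → J7 → J6 → J5 → J1 → J2
Makespan calculation:
  J3: M1 done=4, M2 done=22
  J4: M1 done=9, M2 done=33
  J7: M1 done=16, M2 done=40
  J6: M1 done=34, M2 done=59
  J5: M1 done=47, M2 done=70
  J1: M1 done=60, M2 done=80
  J2: M1 done=63, M2 done=81
= Sequence: J3 → J4 → J7 → J6 → J5 → J1 → J2, Makespan: 81


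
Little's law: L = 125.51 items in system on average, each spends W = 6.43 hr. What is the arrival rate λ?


Little's law: L = λW → λ = L / W
= 125.51 / 6.43
= 19.52 per hour


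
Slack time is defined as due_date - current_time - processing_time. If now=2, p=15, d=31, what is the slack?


Slack = due - current_time - processing
= 31 - 2 - 15
= 14


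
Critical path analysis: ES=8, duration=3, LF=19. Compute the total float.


EF = ES + duration = 8 + 3 = 11
LS = LF - duration = 19 - 3 = 16
Total Float = LF - EF = 19 - 11
(or LS - ES = 16 - 8)
= 8


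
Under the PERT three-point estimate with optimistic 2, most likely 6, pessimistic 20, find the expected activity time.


te = (o + 4m + p) / 6
= (2 + 4×6 + 20) / 6
= (2 + 24 + 20) / 6
= 46 / 6
= 7.67


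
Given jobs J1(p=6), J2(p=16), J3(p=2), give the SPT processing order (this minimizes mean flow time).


SPT: sort by shortest processing time
  J3: p=2
  J1: p=6
  J2: p=16
Order: J3 → J1 → J2


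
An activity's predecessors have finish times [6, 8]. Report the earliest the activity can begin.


ES = max of all predecessor completion times
Predecessors: [6, 8]
ES = max(6, 8)
= 8


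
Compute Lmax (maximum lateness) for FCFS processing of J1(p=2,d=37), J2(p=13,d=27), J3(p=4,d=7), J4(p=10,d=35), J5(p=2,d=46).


Lateness per job (L = C - d):
  J1: C=2, d=37, L=-35
  J2: C=15, d=27, L=-12
  J3: C=19, d=7, L=12
  J4: C=29, d=35, L=-6
  J5: C=31, d=46, L=-15
Lmax = max(-35, -12, 12, -6, -15)
= 12


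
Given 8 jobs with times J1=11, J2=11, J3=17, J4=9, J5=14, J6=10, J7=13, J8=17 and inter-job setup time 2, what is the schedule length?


Makespan = Σ processing + (n-1) × setup
= (11 + 11 + 17 + 9 + 14 + 10 + 13 + 17) + (8-1)×2
= 102 + 14
= 116 time units


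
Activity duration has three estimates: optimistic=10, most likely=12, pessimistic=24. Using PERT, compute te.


te = (o + 4m + p) / 6
= (10 + 4×12 + 24) / 6
= (10 + 48 + 24) / 6
= 82 / 6
= 13.67


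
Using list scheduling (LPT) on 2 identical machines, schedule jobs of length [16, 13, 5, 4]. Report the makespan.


Jobs (LPT sorted): [16, 13, 5, 4]
Machines: 2
  J=16 → Machine 1 (load: 0+16=16)
  J=13 → Machine 2 (load: 0+13=13)
  J=5 → Machine 2 (load: 13+5=18)
  J=4 → Machine 1 (load: 16+4=20)
Machine loads: [20, 18]
Makespan = max = 20 time units


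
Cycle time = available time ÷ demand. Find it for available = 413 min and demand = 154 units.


Cycle time = available time / demand
= 413 / 154
= 2.68 min/unit


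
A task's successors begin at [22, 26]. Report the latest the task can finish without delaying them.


LF = min of all successor start times
Successors start at: [22, 26]
LF = min(22, 26)
= 22


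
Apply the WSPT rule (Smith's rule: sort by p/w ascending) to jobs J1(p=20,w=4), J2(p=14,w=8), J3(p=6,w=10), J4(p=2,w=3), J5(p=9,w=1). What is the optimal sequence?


WSPT (Smith's rule): sort by p/w ascending
  J3: p/w = 6/10 = 0.600
  J4: p/w = 2/3 = 0.667
  J2: p/w = 14/8 = 1.750
  J1: p/w = 20/4 = 5.000
  J5: p/w = 9/1 = 9.000
Order: J3 → J4 → J2 → J1 → J5


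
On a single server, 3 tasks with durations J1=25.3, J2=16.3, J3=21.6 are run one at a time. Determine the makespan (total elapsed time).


Sequential makespan: sum all processing times
= 25.3 + 16.3 + 21.6
= 63.2 time units


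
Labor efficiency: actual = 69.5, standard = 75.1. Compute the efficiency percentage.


Efficiency = (actual / standard) × 100
= (69.5 / 75.1) × 100
= 92.5%


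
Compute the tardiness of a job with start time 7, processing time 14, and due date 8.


Completion = start + processing = 7 + 14 = 21
Tardiness = max(0, C - d) = max(0, 21 - 8)
= max(0, 13)
= 13


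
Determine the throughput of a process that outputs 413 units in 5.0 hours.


Throughput = units / time
= 413 / 5.0
= 82.6 units/hour


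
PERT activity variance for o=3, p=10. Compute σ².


σ² = ((p - o) / 6)² = (p - o)² / 36
= (10 - 3)² / 36
= 7² / 36
= 49 / 36
= 1.3611


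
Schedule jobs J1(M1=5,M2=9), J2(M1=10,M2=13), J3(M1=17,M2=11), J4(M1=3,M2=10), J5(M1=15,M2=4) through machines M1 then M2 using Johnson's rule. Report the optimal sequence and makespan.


Johnson's rule:
Group 1 (M1≤M2, sort by M1): ['J4', 'J1', 'J2']
Group 2 (M1>M2, sort desc M2): ['J3', 'J5']
Sequence: J4 → J1 → J2 → J3 → J5
Makespan calculation:
  J4: M1 done=3, M2 done=13
  J1: M1 done=8, M2 done=22
  J2: M1 done=18, M2 done=35
  J3: M1 done=35, M2 done=46
  J5: M1 done=50, M2 done=54
= Sequence: J4 → J1 → J2 → J3 → J5, Makespan: 54


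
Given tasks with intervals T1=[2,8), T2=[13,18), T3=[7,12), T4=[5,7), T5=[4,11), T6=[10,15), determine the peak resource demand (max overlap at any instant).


Check each time point for overlaps:
  t=5: 3 tasks active (T1, T4, T5)
Max concurrent = 3


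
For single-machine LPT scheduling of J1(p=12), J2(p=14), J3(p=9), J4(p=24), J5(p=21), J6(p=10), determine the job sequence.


LPT: sort by longest processing time first
  J4: p=24
  J5: p=21
  J2: p=14
  J1: p=12
  J6: p=10
  J3: p=9
Order: J4 → J5 → J2 → J1 → J6 → J3


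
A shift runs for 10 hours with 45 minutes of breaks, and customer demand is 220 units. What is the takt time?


Available = 10×60 - 45 = 555 min
Takt time = 555 / 220
= 2.52 min/unit


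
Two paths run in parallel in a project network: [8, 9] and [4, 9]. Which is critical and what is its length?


Path A: 8 + 9 = 17
Path B: 4 + 9 = 13
Critical path = longest = max(17, 13)
= 17 (Path A)


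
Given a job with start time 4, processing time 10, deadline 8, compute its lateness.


Completion = 4 + 10 = 14
Lateness = C - d = 14 - 8
= 6


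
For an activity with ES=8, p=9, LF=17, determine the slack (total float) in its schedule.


EF = ES + duration = 8 + 9 = 17
LS = LF - duration = 17 - 9 = 8
Total Float = LF - EF = 17 - 17
(or LS - ES = 8 - 8)
= 0


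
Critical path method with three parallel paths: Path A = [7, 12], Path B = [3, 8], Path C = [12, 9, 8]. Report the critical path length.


Path A: 7 + 12 = 19
Path B: 3 + 8 = 11
Path C: 12 + 9 + 8 = 29
Critical path = longest = max(19, 11, 29)
= 29 (Path C)


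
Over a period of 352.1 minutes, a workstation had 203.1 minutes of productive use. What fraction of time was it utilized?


Utilization = busy / total × 100
= 203.1 / 352.1 × 100
= 57.7%


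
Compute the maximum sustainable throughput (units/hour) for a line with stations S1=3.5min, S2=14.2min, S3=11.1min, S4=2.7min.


Bottleneck = longest station time
Station times: [3.5, 14.2, 11.1, 2.7]
Max = 14.2 min
Rate = 60 / 14.2
= 4.23 units/hour (bottleneck: 14.2min)


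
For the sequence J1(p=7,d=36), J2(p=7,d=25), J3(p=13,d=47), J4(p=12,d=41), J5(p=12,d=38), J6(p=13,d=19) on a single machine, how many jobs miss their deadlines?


Completion vs due date:
  J1: C=7, d=36 → on time
  J2: C=14, d=25 → on time
  J3: C=27, d=47 → on time
  J4: C=39, d=41 → on time
  J5: C=51, d=38 → TARDY
  J6: C=64, d=19 → TARDY
Tardy jobs: J5, J6
Count = 2


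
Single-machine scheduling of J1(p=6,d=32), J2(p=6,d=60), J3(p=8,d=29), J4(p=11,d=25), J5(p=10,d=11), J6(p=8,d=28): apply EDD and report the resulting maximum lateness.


EDD order: J5 → J4 → J6 → J3 → J1 → J2
Completion and lateness:
  J5: C=10, d=11, L=10-11=-1
  J4: C=21, d=25, L=21-25=-4
  J6: C=29, d=28, L=29-28=1
  J3: C=37, d=29, L=37-29=8
  J1: C=43, d=32, L=43-32=11
  J2: C=49, d=60, L=49-60=-11
Lmax = max(-1, -4, 1, 8, 11, -11)
= 11


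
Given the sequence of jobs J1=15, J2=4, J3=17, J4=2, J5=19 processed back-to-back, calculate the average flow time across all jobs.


Completion times:
  J1: completes at 15
  J2: completes at 19
  J3: completes at 36
  J4: completes at 38
  J5: completes at 57
Sum = 165
Average = 165/5
= 33.00


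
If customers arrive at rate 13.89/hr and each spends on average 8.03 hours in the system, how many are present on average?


Little's law: L = λ × W
= 13.89 × 8.03
= 111.54


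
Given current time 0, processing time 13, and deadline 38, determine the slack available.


Slack = due - current_time - processing
= 38 - 0 - 13
= 25


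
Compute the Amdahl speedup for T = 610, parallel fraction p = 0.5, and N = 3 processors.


Amdahl's law: T_p = T × ((1-p) + p/N)
= 610 × ((1-0.5) + 0.5/3)
= 610 × (0.50 + 0.1667)
= 610 × 0.6667
= 406.67
Speedup = 610/406.67
= 1.50×


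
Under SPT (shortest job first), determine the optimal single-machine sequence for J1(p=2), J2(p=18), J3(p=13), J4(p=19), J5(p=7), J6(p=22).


SPT: sort by shortest processing time
  J1: p=2
  J5: p=7
  J3: p=13
  J2: p=18
  J4: p=19
  J6: p=22
Order: J1 → J5 → J3 → J2 → J4 → J6
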